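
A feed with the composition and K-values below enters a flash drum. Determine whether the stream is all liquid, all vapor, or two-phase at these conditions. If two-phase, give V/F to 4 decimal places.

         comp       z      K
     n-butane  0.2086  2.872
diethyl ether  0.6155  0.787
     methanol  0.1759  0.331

ΣzᵢKᵢ = 1.1417; Σzᵢ/Kᵢ = 1.3861.
Both exceed 1, so a two-phase solution exists.
Rachford–Rice: g(ψ) = Σ zᵢ(Kᵢ−1)/(1+ψ(Kᵢ−1)) = 0.
Newton–Raphson from ψ = 0.5:
  ψ = 0.5000: g = -0.12185, g' = -0.4078 → ψ = 0.2012
  ψ = 0.2012: g = 0.01072, g' = -0.5213 → ψ = 0.2217
  ψ = 0.2217: g = 0.00018, g' = -0.5044 → ψ = 0.2221
Converged at ψ = 0.2221.

two-phase, V/F = 0.2221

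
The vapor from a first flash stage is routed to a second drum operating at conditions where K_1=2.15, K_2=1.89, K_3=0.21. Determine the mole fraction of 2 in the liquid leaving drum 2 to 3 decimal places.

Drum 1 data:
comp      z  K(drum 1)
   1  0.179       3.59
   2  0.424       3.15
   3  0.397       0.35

x_2 (drum 2) = 0.325

Drum 1:
Let ψ₁ = V/F and solve Σ zᵢ(Kᵢ−1)/(1+ψ₁(Kᵢ−1)) = 0.
Feasibility: ΣzᵢKᵢ = 2.117, Σzᵢ/Kᵢ = 1.319 — both > 1, two phases present.
Newton–Raphson from ψ₁ = 0.5:
  ψ₁ = 0.500: g = 0.2590, g' = -1.051 → ψ₁ = 0.746
  ψ₁ = 0.746: g = 0.0068, g' = -1.061 → ψ₁ = 0.753
Converged at ψ₁ = 0.753.
Drum-1 compositions:
  1: x = 0.061, y = 0.218
  2: x = 0.162, y = 0.510
  3: x = 0.777, y = 0.272
Drum-2 feed = drum-1 vapor: z₂ = (0.2179, 0.5101, 0.2721).
Drum 2:
Material balance + equilibrium reduce to Σ zᵢ(Kᵢ−1)/(1+ψ₂(Kᵢ−1)) = 0.
g(0) = ΣzᵢKᵢ − 1 = 0.490 and g(1) = 1 − Σzᵢ/Kᵢ = -0.667, so a root lies in (0, 1).
Newton iteration, ψ₂⁰ = 0.5:
  ψ₂ = 0.500: g = 0.1179, g' = -0.774 → ψ₂ = 0.652
  ψ₂ = 0.652: g = -0.0133, g' = -0.979 → ψ₂ = 0.639
Converged at ψ₂ = 0.639.
  1: x = 0.126, y = 0.270
  2: x = 0.325, y = 0.615
  3: x = 0.549, y = 0.115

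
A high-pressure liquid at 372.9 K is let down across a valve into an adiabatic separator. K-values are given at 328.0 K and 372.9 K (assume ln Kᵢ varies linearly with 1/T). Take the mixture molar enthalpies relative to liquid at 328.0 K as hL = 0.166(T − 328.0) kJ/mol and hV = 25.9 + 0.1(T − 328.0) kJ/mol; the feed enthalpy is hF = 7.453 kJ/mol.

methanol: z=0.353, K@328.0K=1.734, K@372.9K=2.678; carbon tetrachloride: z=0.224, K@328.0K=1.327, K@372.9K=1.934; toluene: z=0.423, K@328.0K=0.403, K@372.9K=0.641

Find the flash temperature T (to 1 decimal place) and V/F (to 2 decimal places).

T = 330.0 K, V/F = 0.28

Adiabatic flash: solve Rachford–Rice at each trial T, then check hF = ψ·hV(T) + (1−ψ)·hL(T).
  T = 328.0 K: K = (1.734, 1.327, 0.403), RR gives ψ = 0.222, H_out = 5.748 kJ/mol
  T = 372.9 K: K = (2.678, 1.934, 0.641), RR gives ψ = 1.000, H_out = 30.390 kJ/mol
  T = 350.4 K: K = (2.184, 1.621, 0.516), RR gives ψ = 0.737, H_out = 21.714 kJ/mol
  T = 339.2 K: K = (1.953, 1.471, 0.458), RR gives ψ = 0.497, H_out = 14.357 kJ/mol
  T = 333.6 K: K = (1.842, 1.399, 0.430), RR gives ψ = 0.367, H_out = 10.304 kJ/mol
  T = 330.8 K: K = (1.788, 1.363, 0.416), RR gives ψ = 0.297, H_out = 8.105 kJ/mol
  T = 329.4 K: K = (1.761, 1.345, 0.410), RR gives ψ = 0.260, H_out = 6.949 kJ/mol
Linear interpolation between T = 329.4 (H_out = 6.949) and T = 330.8 (H_out = 8.105) on hF = 7.453 gives T ≈ 330.0 K, at which ψ = 0.28.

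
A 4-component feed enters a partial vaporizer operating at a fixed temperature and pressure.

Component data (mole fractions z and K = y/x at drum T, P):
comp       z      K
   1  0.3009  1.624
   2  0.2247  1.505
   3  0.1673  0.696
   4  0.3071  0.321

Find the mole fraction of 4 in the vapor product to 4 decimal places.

Rachford–Rice: g(β) = Σ zᵢ(Kᵢ−1)/(1+β(Kᵢ−1)) = 0.
Check two-phase: ΣzᵢKᵢ = 1.0419 > 1 and Σzᵢ/Kᵢ = 1.5317 > 1, so g(0) = 0.0419 > 0 and g(1) = -0.5317 < 0.
Newton iteration, β⁰ = 0.54:
  β = 0.5400: g = -0.16049, g' = -0.4760 → β = 0.2029
  β = 0.2029: g = -0.02644, g' = -0.3475 → β = 0.1268
  β = 0.1268: g = -0.00041, g' = -0.3375 → β = 0.1255
Converged at β = 0.1255.
Compositions from xᵢ = zᵢ/(1+β(Kᵢ−1)), yᵢ = Kᵢxᵢ:
  1: x = 0.2790, y = 0.4532
  2: x = 0.2113, y = 0.3180
  3: x = 0.1739, y = 0.1211
  4: x = 0.3357, y = 0.1078

y_4 = 0.1078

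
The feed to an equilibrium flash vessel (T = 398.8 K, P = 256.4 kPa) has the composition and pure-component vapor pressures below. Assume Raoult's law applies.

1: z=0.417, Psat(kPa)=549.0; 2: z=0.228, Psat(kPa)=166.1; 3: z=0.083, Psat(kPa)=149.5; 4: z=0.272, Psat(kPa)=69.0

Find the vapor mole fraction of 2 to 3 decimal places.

Raoult's law: Kᵢ = Pᵢˢᵃᵗ/P = Pᵢˢᵃᵗ/256.4.
  K_1 = 549.0/256.4 = 2.14119, K_2 = 166.1/256.4 = 0.64782, K_3 = 149.5/256.4 = 0.58307, K_4 = 69.0/256.4 = 0.26911
Rachford–Rice: g(β) = Σ zᵢ(Kᵢ−1)/(1+β(Kᵢ−1)) = 0.
Check two-phase: ΣzᵢKᵢ = 1.162 > 1 and Σzᵢ/Kᵢ = 1.700 > 1, so g(0) = 0.162 > 0 and g(1) = -0.700 < 0.
Iterate (Newton) starting at β = 0.5:
  β = 0.500: g = -0.1515, g' = -0.646 → β = 0.265
  β = 0.265: g = -0.0089, g' = -0.596 → β = 0.251
Converged at β = 0.251.
Compositions from xᵢ = zᵢ/(1+β(Kᵢ−1)), yᵢ = Kᵢxᵢ:
  1: x = 0.324, y = 0.694
  2: x = 0.250, y = 0.162
  3: x = 0.093, y = 0.054
  4: x = 0.333, y = 0.090

y_2 = 0.162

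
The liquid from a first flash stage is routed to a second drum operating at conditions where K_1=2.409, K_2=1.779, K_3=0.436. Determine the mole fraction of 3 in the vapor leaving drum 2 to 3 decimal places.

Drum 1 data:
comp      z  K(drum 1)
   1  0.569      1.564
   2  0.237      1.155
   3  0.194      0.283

y_3 (drum 2) = 0.293

Drum 1:
Let ψ₁ = V/F and solve Σ zᵢ(Kᵢ−1)/(1+ψ₁(Kᵢ−1)) = 0.
Feasibility: ΣzᵢKᵢ = 1.219, Σzᵢ/Kᵢ = 1.255 — both > 1, two phases present.
Newton–Raphson from ψ₁ = 0.5:
  ψ₁ = 0.500: g = 0.0676, g' = -0.357 → ψ₁ = 0.689
  ψ₁ = 0.689: g = -0.0107, g' = -0.488 → ψ₁ = 0.667
Converged at ψ₁ = 0.667.
Drum-1 compositions:
  1: x = 0.414, y = 0.647
  2: x = 0.215, y = 0.248
  3: x = 0.372, y = 0.105
Drum-2 feed = drum-1 liquid: z₂ = (0.4135, 0.2148, 0.3717).
Drum 2:
Material balance + equilibrium reduce to Σ zᵢ(Kᵢ−1)/(1+ψ₂(Kᵢ−1)) = 0.
Feasibility: ΣzᵢKᵢ = 1.540, Σzᵢ/Kᵢ = 1.145 — both > 1, two phases present.
Newton–Raphson from ψ₂ = 0.5:
  ψ₂ = 0.500: g = 0.1703, g' = -0.579 → ψ₂ = 0.794
  ψ₂ = 0.794: g = -0.0012, g' = -0.620 → ψ₂ = 0.792
Converged at ψ₂ = 0.792.
  1: x = 0.195, y = 0.471
  2: x = 0.133, y = 0.236
  3: x = 0.672, y = 0.293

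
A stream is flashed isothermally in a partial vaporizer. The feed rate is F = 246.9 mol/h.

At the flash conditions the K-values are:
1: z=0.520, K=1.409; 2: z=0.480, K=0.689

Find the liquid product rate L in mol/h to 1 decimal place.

Newton–Raphson from ψ = 0.37:
  ψ = 0.370: g = 0.0160, g' = -0.125 → ψ = 0.498
Converged at ψ = 0.498.
Then V = ψ·F = 0.4984·246.9 = 123.1 mol/h and L = F − V = 123.8 mol/h.

L = 123.8 mol/h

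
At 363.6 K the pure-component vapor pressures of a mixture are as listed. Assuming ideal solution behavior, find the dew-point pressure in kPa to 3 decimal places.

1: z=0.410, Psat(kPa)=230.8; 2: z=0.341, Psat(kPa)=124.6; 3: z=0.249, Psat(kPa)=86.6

Pdew = 135.346 kPa

At the dew point ψ → 1, so Σzᵢ/Kᵢ = 1 with Kᵢ = Pᵢˢᵃᵗ/P ⇒ 1/P = Σzᵢ/Pᵢˢᵃᵗ.
1/P = 0.410/230.8 + 0.341/124.6 + 0.249/86.6 = 0.007388 ⇒ P = 135.346 kPa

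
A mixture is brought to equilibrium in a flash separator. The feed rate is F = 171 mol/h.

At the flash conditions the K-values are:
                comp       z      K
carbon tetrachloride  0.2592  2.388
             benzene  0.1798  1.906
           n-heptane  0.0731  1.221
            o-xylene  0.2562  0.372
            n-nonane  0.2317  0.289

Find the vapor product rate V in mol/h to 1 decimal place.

Rachford–Rice: g(ψ) = Σ zᵢ(Kᵢ−1)/(1+ψ(Kᵢ−1)) = 0.
g(0) = ΣzᵢKᵢ − 1 = 0.2132 and g(1) = 1 − Σzᵢ/Kᵢ = -0.7532, so a root lies in (0, 1).
Newton iteration, ψ⁰ = 0.56:
  ψ = 0.5600: g = -0.19702, g' = -0.7896 → ψ = 0.3105
  ψ = 0.3105: g = -0.01760, g' = -0.6857 → ψ = 0.2848
Converged at ψ = 0.2848.
Then V = ψ·F = 0.2848·171 = 48.7 mol/h and L = F − V = 122.3 mol/h.

V = 48.7 mol/h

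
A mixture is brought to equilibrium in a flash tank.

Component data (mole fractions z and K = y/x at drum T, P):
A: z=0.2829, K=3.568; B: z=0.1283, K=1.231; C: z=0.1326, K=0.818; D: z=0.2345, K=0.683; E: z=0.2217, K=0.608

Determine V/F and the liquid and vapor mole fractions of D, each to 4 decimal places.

V/F = 0.8261, x_D = 0.3177, y_D = 0.2170

Material balance + equilibrium reduce to Σ zᵢ(Kᵢ−1)/(1+V/F(Kᵢ−1)) = 0.
Check two-phase: ΣzᵢKᵢ = 1.5707 > 1 and Σzᵢ/Kᵢ = 1.0536 > 1, so g(0) = 0.5707 > 0 and g(1) = -0.0536 < 0.
Newton iteration, V/F⁰ = 0.4:
  V/F = 0.4000: g = 0.17127, g' = -0.5436 → V/F = 0.7150
  V/F = 0.7150: g = 0.03696, g' = -0.3479 → V/F = 0.8213
  V/F = 0.8213: g = 0.00154, g' = -0.3211 → V/F = 0.8261
Converged at V/F = 0.8261.
Compositions from xᵢ = zᵢ/(1+V/F(Kᵢ−1)), yᵢ = Kᵢxᵢ:
  A: x = 0.0906, y = 0.3234
  B: x = 0.1077, y = 0.1326
  C: x = 0.1561, y = 0.1277
  D: x = 0.3177, y = 0.2170
  E: x = 0.3279, y = 0.1993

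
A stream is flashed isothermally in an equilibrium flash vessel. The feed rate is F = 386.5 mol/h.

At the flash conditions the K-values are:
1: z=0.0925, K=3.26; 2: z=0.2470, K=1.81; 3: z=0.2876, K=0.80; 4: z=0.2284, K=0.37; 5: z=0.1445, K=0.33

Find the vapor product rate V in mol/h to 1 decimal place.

Let ψ = V/F and solve Σ zᵢ(Kᵢ−1)/(1+ψ(Kᵢ−1)) = 0.
g(0) = ΣzᵢKᵢ − 1 = 0.1109 and g(1) = 1 − Σzᵢ/Kᵢ = -0.5795, so a root lies in (0, 1).
Iterate (Newton) starting at ψ = 0.43:
  ψ = 0.4300: g = -0.14188, g' = -0.5230 → ψ = 0.1587
  ψ = 0.1587: g = 0.00353, g' = -0.5886 → ψ = 0.1647
Converged at ψ = 0.1647.
Then V = ψ·F = 0.1647·386.5 = 63.7 mol/h and L = F − V = 322.8 mol/h.

V = 63.7 mol/h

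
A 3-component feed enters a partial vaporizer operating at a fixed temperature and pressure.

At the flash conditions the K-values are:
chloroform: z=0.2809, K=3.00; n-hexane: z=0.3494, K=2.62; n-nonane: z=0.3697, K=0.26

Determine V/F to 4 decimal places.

Material balance + equilibrium reduce to Σ zᵢ(Kᵢ−1)/(1+V/F(Kᵢ−1)) = 0.
Check two-phase: ΣzᵢKᵢ = 1.8542 > 1 and Σzᵢ/Kᵢ = 1.6489 > 1, so g(0) = 0.8542 > 0 and g(1) = -0.6489 < 0.
Newton–Raphson from V/F = 0.64:
  V/F = 0.6400: g = 0.00459, g' = -1.1678 → V/F = 0.6439
Converged at V/F = 0.6439.

V/F = 0.6439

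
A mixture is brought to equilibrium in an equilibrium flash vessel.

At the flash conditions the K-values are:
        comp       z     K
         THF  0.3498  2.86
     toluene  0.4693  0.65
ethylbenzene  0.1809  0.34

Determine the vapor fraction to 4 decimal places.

ψ = 0.4324

Material balance + equilibrium reduce to Σ zᵢ(Kᵢ−1)/(1+ψ(Kᵢ−1)) = 0.
Feasibility: ΣzᵢKᵢ = 1.3670, Σzᵢ/Kᵢ = 1.3764 — both > 1, two phases present.
Newton iteration, ψ⁰ = 0.5:
  ψ = 0.5000: g = -0.04018, g' = -0.5849 → ψ = 0.4313
  ψ = 0.4313: g = 0.00065, g' = -0.6063 → ψ = 0.4324
Converged at ψ = 0.4324.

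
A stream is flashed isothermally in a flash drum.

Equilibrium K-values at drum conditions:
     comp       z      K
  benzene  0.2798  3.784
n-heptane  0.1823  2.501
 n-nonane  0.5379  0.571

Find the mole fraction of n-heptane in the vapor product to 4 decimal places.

y_n-heptane = 0.2033

Material balance + equilibrium reduce to Σ zᵢ(Kᵢ−1)/(1+ψ(Kᵢ−1)) = 0.
g(0) = ΣzᵢKᵢ − 1 = 0.8218 and g(1) = 1 − Σzᵢ/Kᵢ = -0.0889, so a root lies in (0, 1).
Newton iteration, ψ⁰ = 0.5:
  ψ = 0.5000: g = 0.18820, g' = -0.6735 → ψ = 0.7794
  ψ = 0.7794: g = 0.02516, g' = -0.5265 → ψ = 0.8272
  ψ = 0.8272: g = 0.00021, g' = -0.5184 → ψ = 0.8276
Converged at ψ = 0.8276.
Compositions from xᵢ = zᵢ/(1+ψ(Kᵢ−1)), yᵢ = Kᵢxᵢ:
  benzene: x = 0.0847, y = 0.3204
  n-heptane: x = 0.0813, y = 0.2033
  n-nonane: x = 0.8340, y = 0.4762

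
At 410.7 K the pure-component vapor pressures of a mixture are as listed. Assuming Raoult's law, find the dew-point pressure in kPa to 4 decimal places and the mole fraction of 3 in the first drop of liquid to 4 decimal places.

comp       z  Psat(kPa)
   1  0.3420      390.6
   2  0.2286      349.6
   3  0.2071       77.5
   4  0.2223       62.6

At the dew point ψ → 1, so Σzᵢ/Kᵢ = 1 with Kᵢ = Pᵢˢᵃᵗ/P ⇒ 1/P = Σzᵢ/Pᵢˢᵃᵗ.
1/P = 0.3420/390.6 + 0.2286/349.6 + 0.2071/77.5 + 0.2223/62.6 = 0.0077528 ⇒ P = 128.9850 kPa
xᵢ = zᵢP/Pᵢˢᵃᵗ ⇒ x_3 = 0.2071·128.9850/77.5 = 0.3447

Pdew = 128.9850 kPa, x_3 = 0.3447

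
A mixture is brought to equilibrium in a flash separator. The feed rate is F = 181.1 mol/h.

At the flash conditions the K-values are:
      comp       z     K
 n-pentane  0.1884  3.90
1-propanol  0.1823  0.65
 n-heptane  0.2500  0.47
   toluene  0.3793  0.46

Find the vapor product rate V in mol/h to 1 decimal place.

Newton–Raphson from V/F = 0.5:
  V/F = 0.5000: g = -0.31519, g' = -0.6343 → V/F = 0.0031
  V/F = 0.0031: g = 0.13971, g' = -1.7601 → V/F = 0.0825
  V/F = 0.0825: g = 0.02226, g' = -1.2534 → V/F = 0.1002
  V/F = 0.1002: g = 0.00069, g' = -1.1770 → V/F = 0.1008
Converged at V/F = 0.1008.
Then V = V/F·F = 0.1008·181.1 = 18.3 mol/h and L = F − V = 162.8 mol/h.

V = 18.3 mol/h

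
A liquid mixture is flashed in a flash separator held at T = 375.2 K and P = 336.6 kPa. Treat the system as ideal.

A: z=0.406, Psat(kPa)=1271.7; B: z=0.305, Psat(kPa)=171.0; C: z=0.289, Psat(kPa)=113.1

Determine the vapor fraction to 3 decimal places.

Raoult's law: Kᵢ = Pᵢˢᵃᵗ/P = Pᵢˢᵃᵗ/336.6.
  K_A = 1271.7/336.6 = 3.77807, K_B = 171.0/336.6 = 0.50802, K_C = 113.1/336.6 = 0.33601
Let ψ = V/F and solve Σ zᵢ(Kᵢ−1)/(1+ψ(Kᵢ−1)) = 0.
Check two-phase: ΣzᵢKᵢ = 1.786 > 1 and Σzᵢ/Kᵢ = 1.568 > 1, so g(0) = 0.786 > 0 and g(1) = -0.568 < 0.
Newton iteration, ψ⁰ = 0.5:
  ψ = 0.500: g = -0.0142, g' = -0.964 → ψ = 0.485
Converged at ψ = 0.485.

ψ = 0.485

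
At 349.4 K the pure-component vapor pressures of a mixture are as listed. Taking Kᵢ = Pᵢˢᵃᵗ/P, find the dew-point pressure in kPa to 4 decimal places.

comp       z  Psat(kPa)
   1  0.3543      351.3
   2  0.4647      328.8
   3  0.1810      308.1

Pdew = 332.2996 kPa

At the dew point ψ → 1, so Σzᵢ/Kᵢ = 1 with Kᵢ = Pᵢˢᵃᵗ/P ⇒ 1/P = Σzᵢ/Pᵢˢᵃᵗ.
1/P = 0.3543/351.3 + 0.4647/328.8 + 0.1810/308.1 = 0.0030093 ⇒ P = 332.2996 kPa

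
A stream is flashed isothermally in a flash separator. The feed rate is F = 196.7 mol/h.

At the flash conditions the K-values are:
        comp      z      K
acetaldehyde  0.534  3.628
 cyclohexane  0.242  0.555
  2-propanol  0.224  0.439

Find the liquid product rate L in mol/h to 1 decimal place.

Newton–Raphson from V/F = 0.49:
  V/F = 0.490: g = 0.3024, g' = -0.917 → V/F = 0.820
  V/F = 0.820: g = 0.0427, g' = -0.731 → V/F = 0.878
Converged at V/F = 0.878.
Then V = V/F·F = 0.8779·196.7 = 172.7 mol/h and L = F − V = 24.0 mol/h.

L = 24.0 mol/h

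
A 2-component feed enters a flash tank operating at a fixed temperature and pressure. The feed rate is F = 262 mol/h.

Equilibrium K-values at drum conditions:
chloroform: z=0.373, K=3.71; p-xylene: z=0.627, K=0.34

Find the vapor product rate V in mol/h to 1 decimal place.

V = 87.5 mol/h

Rachford–Rice: g(ψ) = Σ zᵢ(Kᵢ−1)/(1+ψ(Kᵢ−1)) = 0.
g(0) = ΣzᵢKᵢ − 1 = 0.597 and g(1) = 1 − Σzᵢ/Kᵢ = -0.945, so a root lies in (0, 1).
Newton–Raphson from ψ = 0.5:
  ψ = 0.500: g = -0.1884, g' = -1.102 → ψ = 0.329
  ψ = 0.329: g = 0.0057, g' = -1.211 → ψ = 0.334
Converged at ψ = 0.334.
Then V = ψ·F = 0.3338·262 = 87.5 mol/h and L = F − V = 174.5 mol/h.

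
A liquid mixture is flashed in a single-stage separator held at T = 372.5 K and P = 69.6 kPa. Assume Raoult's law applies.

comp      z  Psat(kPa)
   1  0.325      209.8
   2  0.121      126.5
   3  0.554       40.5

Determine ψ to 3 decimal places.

ψ = 0.716

Raoult's law: Kᵢ = Pᵢˢᵃᵗ/P = Pᵢˢᵃᵗ/69.6.
  K_1 = 209.8/69.6 = 3.01437, K_2 = 126.5/69.6 = 1.81753, K_3 = 40.5/69.6 = 0.58190
Rachford–Rice: g(ψ) = Σ zᵢ(Kᵢ−1)/(1+ψ(Kᵢ−1)) = 0.
Feasibility: ΣzᵢKᵢ = 1.522, Σzᵢ/Kᵢ = 1.126 — both > 1, two phases present.
Iterate (Newton) starting at ψ = 0.5:
  ψ = 0.500: g = 0.1035, g' = -0.523 → ψ = 0.698
  ψ = 0.698: g = 0.0080, g' = -0.454 → ψ = 0.716
Converged at ψ = 0.716.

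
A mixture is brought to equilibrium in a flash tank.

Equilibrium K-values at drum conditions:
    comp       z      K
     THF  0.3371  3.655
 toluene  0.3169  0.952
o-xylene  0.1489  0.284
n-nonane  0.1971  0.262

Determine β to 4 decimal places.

Let β = V/F and solve Σ zᵢ(Kᵢ−1)/(1+β(Kᵢ−1)) = 0.
Feasibility: ΣzᵢKᵢ = 1.6277, Σzᵢ/Kᵢ = 1.7017 — both > 1, two phases present.
Newton–Raphson from β = 0.51:
  β = 0.5100: g = -0.03658, g' = -0.8950 → β = 0.4691
Converged at β = 0.4691.

β = 0.4691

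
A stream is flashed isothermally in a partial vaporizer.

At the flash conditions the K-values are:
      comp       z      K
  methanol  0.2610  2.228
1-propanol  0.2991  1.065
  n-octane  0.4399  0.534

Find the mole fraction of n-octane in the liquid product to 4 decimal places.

x_n-octane = 0.5241

Let ψ = V/F and solve Σ zᵢ(Kᵢ−1)/(1+ψ(Kᵢ−1)) = 0.
Feasibility: ΣzᵢKᵢ = 1.1350, Σzᵢ/Kᵢ = 1.2218 — both > 1, two phases present.
Newton iteration, ψ⁰ = 0.43:
  ψ = 0.4300: g = -0.02770, g' = -0.3192 → ψ = 0.3432
  ψ = 0.3432: g = 0.00047, g' = -0.3314 → ψ = 0.3446
Converged at ψ = 0.3446.
Compositions from xᵢ = zᵢ/(1+ψ(Kᵢ−1)), yᵢ = Kᵢxᵢ:
  methanol: x = 0.1834, y = 0.4086
  1-propanol: x = 0.2925, y = 0.3116
  n-octane: x = 0.5241, y = 0.2799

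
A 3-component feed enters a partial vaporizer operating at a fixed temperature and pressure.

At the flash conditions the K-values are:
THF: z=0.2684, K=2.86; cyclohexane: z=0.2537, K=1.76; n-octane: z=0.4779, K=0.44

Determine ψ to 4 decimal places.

ψ = 0.5435

Material balance + equilibrium reduce to Σ zᵢ(Kᵢ−1)/(1+ψ(Kᵢ−1)) = 0.
Feasibility: ΣzᵢKᵢ = 1.4244, Σzᵢ/Kᵢ = 1.3241 — both > 1, two phases present.
Newton iteration, ψ⁰ = 0.39:
  ψ = 0.3900: g = 0.09566, g' = -0.6444 → ψ = 0.5384
  ψ = 0.5384: g = 0.00309, g' = -0.6128 → ψ = 0.5435
Converged at ψ = 0.5435.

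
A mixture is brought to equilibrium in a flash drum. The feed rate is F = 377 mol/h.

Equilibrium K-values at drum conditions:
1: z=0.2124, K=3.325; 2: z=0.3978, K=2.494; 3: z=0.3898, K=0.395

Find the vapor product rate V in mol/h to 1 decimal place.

Let ψ = V/F and solve Σ zᵢ(Kᵢ−1)/(1+ψ(Kᵢ−1)) = 0.
Check two-phase: ΣzᵢKᵢ = 1.8523 > 1 and Σzᵢ/Kᵢ = 1.2102 > 1, so g(0) = 0.8523 > 0 and g(1) = -0.2102 < 0.
Newton iteration, ψ⁰ = 0.66:
  ψ = 0.6600: g = 0.10150, g' = -0.7992 → ψ = 0.7870
  ψ = 0.7870: g = -0.00250, g' = -0.8508 → ψ = 0.7841
Converged at ψ = 0.7840.
Then V = ψ·F = 0.7840·377 = 295.6 mol/h and L = F − V = 81.4 mol/h.

V = 295.6 mol/h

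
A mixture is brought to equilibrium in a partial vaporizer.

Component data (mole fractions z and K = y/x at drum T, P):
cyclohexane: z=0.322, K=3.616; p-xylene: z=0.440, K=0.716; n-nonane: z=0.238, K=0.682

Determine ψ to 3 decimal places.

Rachford–Rice: g(ψ) = Σ zᵢ(Kᵢ−1)/(1+ψ(Kᵢ−1)) = 0.
Feasibility: ΣzᵢKᵢ = 1.642, Σzᵢ/Kᵢ = 1.053 — both > 1, two phases present.
Newton iteration, ψ⁰ = 0.43:
  ψ = 0.430: g = 0.1664, g' = -0.566 → ψ = 0.724
  ψ = 0.724: g = 0.0355, g' = -0.360 → ψ = 0.822
  ψ = 0.822: g = 0.0018, g' = -0.326 → ψ = 0.828
Converged at ψ = 0.828.

ψ = 0.828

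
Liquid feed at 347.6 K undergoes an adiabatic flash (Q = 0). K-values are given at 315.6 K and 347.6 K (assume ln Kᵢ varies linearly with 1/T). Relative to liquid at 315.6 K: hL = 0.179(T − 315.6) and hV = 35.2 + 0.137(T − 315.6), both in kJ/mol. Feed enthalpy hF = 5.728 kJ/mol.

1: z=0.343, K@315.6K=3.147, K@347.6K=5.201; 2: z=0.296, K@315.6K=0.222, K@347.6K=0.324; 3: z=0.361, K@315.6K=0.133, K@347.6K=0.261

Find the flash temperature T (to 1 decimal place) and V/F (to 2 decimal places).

Adiabatic flash: solve Rachford–Rice at each trial T, then check hF = ψ·hV(T) + (1−ψ)·hL(T).
  T = 315.6 K: K = (3.147, 0.222, 0.133), RR gives ψ = 0.109, H_out = 3.825 kJ/mol
  T = 347.6 K: K = (5.201, 0.324, 0.261), RR gives ψ = 0.326, H_out = 16.765 kJ/mol
  T = 331.6 K: K = (4.095, 0.271, 0.189), RR gives ψ = 0.231, H_out = 10.826 kJ/mol
  T = 323.6 K: K = (3.602, 0.246, 0.159), RR gives ψ = 0.175, H_out = 7.536 kJ/mol
  T = 319.6 K: K = (3.369, 0.234, 0.146), RR gives ψ = 0.144, H_out = 5.747 kJ/mol
  T = 317.6 K: K = (3.257, 0.228, 0.139), RR gives ψ = 0.127, H_out = 4.805 kJ/mol
Linear interpolation between T = 317.6 (H_out = 4.805) and T = 319.6 (H_out = 5.747) on hF = 5.728 gives T ≈ 319.6 K, at which ψ = 0.14.

T = 319.6 K, V/F = 0.14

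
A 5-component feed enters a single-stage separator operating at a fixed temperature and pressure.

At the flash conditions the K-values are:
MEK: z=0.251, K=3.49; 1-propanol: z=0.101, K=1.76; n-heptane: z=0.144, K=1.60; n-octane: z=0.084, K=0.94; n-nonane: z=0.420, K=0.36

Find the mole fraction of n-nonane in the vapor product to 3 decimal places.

Rachford–Rice: g(ψ) = Σ zᵢ(Kᵢ−1)/(1+ψ(Kᵢ−1)) = 0.
g(0) = ΣzᵢKᵢ − 1 = 0.514 and g(1) = 1 − Σzᵢ/Kᵢ = -0.475, so a root lies in (0, 1).
Iterate (Newton) starting at ψ = 0.5:
  ψ = 0.500: g = -0.0000, g' = -0.742 → ψ = 0.500
Converged at ψ = 0.500.
Compositions from xᵢ = zᵢ/(1+ψ(Kᵢ−1)), yᵢ = Kᵢxᵢ:
  MEK: x = 0.112, y = 0.390
  1-propanol: x = 0.073, y = 0.129
  n-heptane: x = 0.111, y = 0.177
  n-octane: x = 0.087, y = 0.081
  n-nonane: x = 0.618, y = 0.222

y_n-nonane = 0.222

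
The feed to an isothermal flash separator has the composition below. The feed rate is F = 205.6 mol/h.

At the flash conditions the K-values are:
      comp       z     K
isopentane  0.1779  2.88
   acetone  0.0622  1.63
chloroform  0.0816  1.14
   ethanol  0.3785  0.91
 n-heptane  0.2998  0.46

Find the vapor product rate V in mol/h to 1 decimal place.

Let β = V/F and solve Σ zᵢ(Kᵢ−1)/(1+β(Kᵢ−1)) = 0.
Check two-phase: ΣzᵢKᵢ = 1.1891 > 1 and Σzᵢ/Kᵢ = 1.2392 > 1, so g(0) = 0.1891 > 0 and g(1) = -0.2392 < 0.
Iterate (Newton) starting at β = 0.68:
  β = 0.6800: g = -0.10746, g' = -0.3564 → β = 0.3784
  β = 0.3784: g = -0.00083, g' = -0.3736 → β = 0.3762
Converged at β = 0.3762.
Then V = β·F = 0.3762·205.6 = 77.4 mol/h and L = F − V = 128.2 mol/h.

V = 77.4 mol/h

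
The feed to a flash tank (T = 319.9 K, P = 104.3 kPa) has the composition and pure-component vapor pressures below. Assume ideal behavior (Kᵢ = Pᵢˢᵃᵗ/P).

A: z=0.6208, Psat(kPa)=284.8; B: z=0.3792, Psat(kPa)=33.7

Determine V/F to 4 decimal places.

Raoult's law: Kᵢ = Pᵢˢᵃᵗ/P = Pᵢˢᵃᵗ/104.3.
  K_A = 284.8/104.3 = 2.730585, K_B = 33.7/104.3 = 0.323106
Binary case is linear: z₁(K₁−1)(1+V/F(K₂−1)) + z₂(K₂−1)(1+V/F(K₁−1)) = 0
⇒ V/F = [z₁(K₁−1)+z₂(K₂−1)] / [−(K₁−1)(K₂−1)] = 0.81767/1.17142 = 0.6980

V/F = 0.6980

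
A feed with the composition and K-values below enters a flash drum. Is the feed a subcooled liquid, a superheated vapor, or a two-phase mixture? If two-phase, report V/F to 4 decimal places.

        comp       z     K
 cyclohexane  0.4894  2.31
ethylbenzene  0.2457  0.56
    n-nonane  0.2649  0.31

two-phase, V/F = 0.4551

ΣzᵢKᵢ = 1.3502; Σzᵢ/Kᵢ = 1.5051.
Both exceed 1, so a two-phase solution exists.
Iterate (Newton) starting at ψ = 0.62:
  ψ = 0.6200: g = -0.11432, g' = -0.7309 → ψ = 0.4636
  ψ = 0.4636: g = -0.00568, g' = -0.6728 → ψ = 0.4551
Converged at ψ = 0.4551.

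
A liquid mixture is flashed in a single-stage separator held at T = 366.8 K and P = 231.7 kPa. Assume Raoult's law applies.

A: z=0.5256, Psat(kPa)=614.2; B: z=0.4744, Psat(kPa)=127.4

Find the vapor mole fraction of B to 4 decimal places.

y_B = 0.4320

Raoult's law: Kᵢ = Pᵢˢᵃᵗ/P = Pᵢˢᵃᵗ/231.7.
  K_A = 614.2/231.7 = 2.650842, K_B = 127.4/231.7 = 0.549849
Binary case is linear: z₁(K₁−1)(1+β(K₂−1)) + z₂(K₂−1)(1+β(K₁−1)) = 0
⇒ β = [z₁(K₁−1)+z₂(K₂−1)] / [−(K₁−1)(K₂−1)] = 0.65413/0.74313 = 0.8802
Compositions from xᵢ = zᵢ/(1+β(Kᵢ−1)), yᵢ = Kᵢxᵢ:
  A: x = 0.2143, y = 0.5680
  B: x = 0.7857, y = 0.4320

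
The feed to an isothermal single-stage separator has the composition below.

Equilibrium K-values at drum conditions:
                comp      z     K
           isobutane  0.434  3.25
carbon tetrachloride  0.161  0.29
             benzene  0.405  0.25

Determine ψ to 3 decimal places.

ψ = 0.336

Let ψ = V/F and solve Σ zᵢ(Kᵢ−1)/(1+ψ(Kᵢ−1)) = 0.
Feasibility: ΣzᵢKᵢ = 1.558, Σzᵢ/Kᵢ = 2.309 — both > 1, two phases present.
Newton–Raphson from ψ = 0.64:
  ψ = 0.640: g = -0.3934, g' = -1.484 → ψ = 0.375
  ψ = 0.375: g = -0.0487, g' = -1.238 → ψ = 0.336
Converged at ψ = 0.336.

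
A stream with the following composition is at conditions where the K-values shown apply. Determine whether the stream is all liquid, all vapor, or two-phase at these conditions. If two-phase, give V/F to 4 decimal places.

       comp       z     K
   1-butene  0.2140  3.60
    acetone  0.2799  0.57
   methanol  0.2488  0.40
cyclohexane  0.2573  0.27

two-phase, V/F = 0.0647

ΣzᵢKᵢ = 1.0989; Σzᵢ/Kᵢ = 2.1255.
Both exceed 1, so a two-phase solution exists.
Rachford–Rice: g(ψ) = Σ zᵢ(Kᵢ−1)/(1+ψ(Kᵢ−1)) = 0.
Iterate (Newton) starting at ψ = 0.5:
  ψ = 0.5000: g = -0.42046, g' = -0.8803 → ψ = 0.0224
  ψ = 0.0224: g = 0.06204, g' = -1.5785 → ψ = 0.0617
  ψ = 0.0617: g = 0.00418, g' = -1.3760 → ψ = 0.0647
Converged at ψ = 0.0647.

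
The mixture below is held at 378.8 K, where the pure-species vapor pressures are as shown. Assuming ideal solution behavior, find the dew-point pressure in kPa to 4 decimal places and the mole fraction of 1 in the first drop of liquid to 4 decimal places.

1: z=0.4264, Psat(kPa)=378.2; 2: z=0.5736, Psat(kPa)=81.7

Pdew = 122.7257 kPa, x_1 = 0.1384

At the dew point ψ → 1, so Σzᵢ/Kᵢ = 1 with Kᵢ = Pᵢˢᵃᵗ/P ⇒ 1/P = Σzᵢ/Pᵢˢᵃᵗ.
1/P = 0.4264/378.2 + 0.5736/81.7 = 0.0081483 ⇒ P = 122.7257 kPa
xᵢ = zᵢP/Pᵢˢᵃᵗ ⇒ x_1 = 0.4264·122.7257/378.2 = 0.1384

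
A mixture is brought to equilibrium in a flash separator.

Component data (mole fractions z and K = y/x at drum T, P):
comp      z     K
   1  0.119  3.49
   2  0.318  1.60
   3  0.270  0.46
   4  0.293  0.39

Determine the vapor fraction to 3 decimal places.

ψ = 0.202

Rachford–Rice: g(ψ) = Σ zᵢ(Kᵢ−1)/(1+ψ(Kᵢ−1)) = 0.
Feasibility: ΣzᵢKᵢ = 1.163, Σzᵢ/Kᵢ = 1.571 — both > 1, two phases present.
Iterate (Newton) starting at ψ = 0.5:
  ψ = 0.500: g = -0.1781, g' = -0.588 → ψ = 0.197
  ψ = 0.197: g = 0.0032, g' = -0.663 → ψ = 0.202
Converged at ψ = 0.202.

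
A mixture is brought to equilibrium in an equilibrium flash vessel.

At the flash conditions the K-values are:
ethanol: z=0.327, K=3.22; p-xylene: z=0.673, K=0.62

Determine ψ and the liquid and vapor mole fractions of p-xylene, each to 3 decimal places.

Rachford–Rice: g(ψ) = Σ zᵢ(Kᵢ−1)/(1+ψ(Kᵢ−1)) = 0.
g(0) = ΣzᵢKᵢ − 1 = 0.470 and g(1) = 1 − Σzᵢ/Kᵢ = -0.187, so a root lies in (0, 1).
Binary case is linear: z₁(K₁−1)(1+ψ(K₂−1)) + z₂(K₂−1)(1+ψ(K₁−1)) = 0
⇒ ψ = [z₁(K₁−1)+z₂(K₂−1)] / [−(K₁−1)(K₂−1)] = 0.4702/0.8436 = 0.557
Compositions from xᵢ = zᵢ/(1+ψ(Kᵢ−1)), yᵢ = Kᵢxᵢ:
  ethanol: x = 0.146, y = 0.471
  p-xylene: x = 0.854, y = 0.529

ψ = 0.557, x_p-xylene = 0.854, y_p-xylene = 0.529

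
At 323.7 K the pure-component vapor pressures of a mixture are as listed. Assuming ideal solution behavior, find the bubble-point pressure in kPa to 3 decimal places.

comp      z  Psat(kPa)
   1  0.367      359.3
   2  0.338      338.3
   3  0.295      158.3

At the bubble point ψ → 0, so ΣzᵢKᵢ = 1 with Kᵢ = Pᵢˢᵃᵗ/P ⇒ P = ΣzᵢPᵢˢᵃᵗ.
P = 0.367·359.3 + 0.338·338.3 + 0.295·158.3 = 292.907 kPa

Pbub = 292.907 kPa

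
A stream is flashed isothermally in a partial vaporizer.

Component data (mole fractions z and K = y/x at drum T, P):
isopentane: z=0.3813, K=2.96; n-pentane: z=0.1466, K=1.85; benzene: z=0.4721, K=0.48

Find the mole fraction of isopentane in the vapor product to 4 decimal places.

Let ψ = V/F and solve Σ zᵢ(Kᵢ−1)/(1+ψ(Kᵢ−1)) = 0.
g(0) = ΣzᵢKᵢ − 1 = 0.6265 and g(1) = 1 − Σzᵢ/Kᵢ = -0.1916, so a root lies in (0, 1).
Newton–Raphson from ψ = 0.5:
  ψ = 0.5000: g = 0.13315, g' = -0.6589 → ψ = 0.7021
  ψ = 0.7021: g = 0.00592, g' = -0.6177 → ψ = 0.7117
Converged at ψ = 0.7117.
Compositions from xᵢ = zᵢ/(1+ψ(Kᵢ−1)), yᵢ = Kᵢxᵢ:
  isopentane: x = 0.1592, y = 0.4713
  n-pentane: x = 0.0913, y = 0.1690
  benzene: x = 0.7494, y = 0.3597

y_isopentane = 0.4713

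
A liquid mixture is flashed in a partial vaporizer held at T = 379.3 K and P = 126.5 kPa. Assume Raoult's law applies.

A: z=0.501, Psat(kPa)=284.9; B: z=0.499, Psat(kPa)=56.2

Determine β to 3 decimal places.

β = 0.503

Raoult's law: Kᵢ = Pᵢˢᵃᵗ/P = Pᵢˢᵃᵗ/126.5.
  K_A = 284.9/126.5 = 2.25217, K_B = 56.2/126.5 = 0.44427
Binary case is linear: z₁(K₁−1)(1+β(K₂−1)) + z₂(K₂−1)(1+β(K₁−1)) = 0
⇒ β = [z₁(K₁−1)+z₂(K₂−1)] / [−(K₁−1)(K₂−1)] = 0.3500/0.6959 = 0.503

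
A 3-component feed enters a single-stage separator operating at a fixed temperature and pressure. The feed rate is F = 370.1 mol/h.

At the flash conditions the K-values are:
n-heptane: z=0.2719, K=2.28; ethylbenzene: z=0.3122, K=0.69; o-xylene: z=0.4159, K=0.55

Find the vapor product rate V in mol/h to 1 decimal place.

Newton–Raphson from V/F = 0.66:
  V/F = 0.6600: g = -0.19924, g' = -0.3487 → V/F = 0.0887
  V/F = 0.0887: g = 0.01811, g' = -0.4824 → V/F = 0.1262
  V/F = 0.1262: g = 0.00048, g' = -0.4573 → V/F = 0.1273
Converged at V/F = 0.1273.
Then V = V/F·F = 0.1273·370.1 = 47.1 mol/h and L = F − V = 323.0 mol/h.

V = 47.1 mol/h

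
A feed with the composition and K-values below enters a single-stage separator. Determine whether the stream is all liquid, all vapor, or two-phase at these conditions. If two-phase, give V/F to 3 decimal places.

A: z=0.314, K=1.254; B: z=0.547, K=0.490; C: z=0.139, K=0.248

ΣzᵢKᵢ = 0.696; Σzᵢ/Kᵢ = 1.927.
Since ΣzᵢKᵢ < 1 the mixture is below its bubble point — single liquid phase.

all liquid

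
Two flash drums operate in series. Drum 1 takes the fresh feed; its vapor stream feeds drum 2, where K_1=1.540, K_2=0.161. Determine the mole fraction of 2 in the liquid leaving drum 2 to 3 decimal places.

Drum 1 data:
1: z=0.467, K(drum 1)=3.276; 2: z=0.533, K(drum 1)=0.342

x_2 (drum 2) = 0.392

Drum 1:
Binary case is linear: z₁(K₁−1)(1+ψ₁(K₂−1)) + z₂(K₂−1)(1+ψ₁(K₁−1)) = 0
⇒ ψ₁ = [z₁(K₁−1)+z₂(K₂−1)] / [−(K₁−1)(K₂−1)] = 0.7122/1.4976 = 0.476
Drum-1 compositions:
  1: x = 0.224, y = 0.735
  2: x = 0.776, y = 0.265
Drum-2 feed = drum-1 vapor: z₂ = (0.7347, 0.2653).
Drum 2:
Binary case is linear: z₁(K₁−1)(1+ψ₂(K₂−1)) + z₂(K₂−1)(1+ψ₂(K₁−1)) = 0
⇒ ψ₂ = [z₁(K₁−1)+z₂(K₂−1)] / [−(K₁−1)(K₂−1)] = 0.1742/0.4531 = 0.384
  1: x = 0.608, y = 0.937
  2: x = 0.392, y = 0.063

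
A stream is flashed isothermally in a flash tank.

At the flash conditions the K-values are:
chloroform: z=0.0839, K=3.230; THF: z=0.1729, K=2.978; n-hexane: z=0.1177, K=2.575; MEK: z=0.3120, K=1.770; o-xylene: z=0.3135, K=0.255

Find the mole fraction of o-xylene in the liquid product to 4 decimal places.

Material balance + equilibrium reduce to Σ zᵢ(Kᵢ−1)/(1+V/F(Kᵢ−1)) = 0.
g(0) = ΣzᵢKᵢ − 1 = 0.7212 and g(1) = 1 − Σzᵢ/Kᵢ = -0.5354, so a root lies in (0, 1).
Iterate (Newton) starting at V/F = 0.5:
  V/F = 0.5000: g = 0.16537, g' = -0.8940 → V/F = 0.6850
  V/F = 0.6850: g = -0.01124, g' = -1.0598 → V/F = 0.6744
  V/F = 0.6744: g = -0.00009, g' = -1.0423 → V/F = 0.6743
Converged at V/F = 0.6743.
Compositions from xᵢ = zᵢ/(1+V/F(Kᵢ−1)), yᵢ = Kᵢxᵢ:
  chloroform: x = 0.0335, y = 0.1082
  THF: x = 0.0741, y = 0.2206
  n-hexane: x = 0.0571, y = 0.1470
  MEK: x = 0.2054, y = 0.3635
  o-xylene: x = 0.6299, y = 0.1606

x_o-xylene = 0.6299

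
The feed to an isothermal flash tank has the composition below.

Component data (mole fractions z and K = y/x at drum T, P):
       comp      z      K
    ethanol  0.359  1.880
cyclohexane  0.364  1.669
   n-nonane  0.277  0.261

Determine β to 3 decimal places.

β = 0.618

Rachford–Rice: g(β) = Σ zᵢ(Kᵢ−1)/(1+β(Kᵢ−1)) = 0.
Feasibility: ΣzᵢKᵢ = 1.355, Σzᵢ/Kᵢ = 1.470 — both > 1, two phases present.
Newton iteration, β⁰ = 0.5:
  β = 0.500: g = 0.0772, g' = -0.606 → β = 0.627
  β = 0.627: g = -0.0066, g' = -0.722 → β = 0.618
Converged at β = 0.618.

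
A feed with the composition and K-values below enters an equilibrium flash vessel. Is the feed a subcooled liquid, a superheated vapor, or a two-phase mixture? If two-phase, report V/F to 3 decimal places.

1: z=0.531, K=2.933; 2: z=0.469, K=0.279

two-phase, V/F = 0.494

ΣzᵢKᵢ = 1.688; Σzᵢ/Kᵢ = 1.862.
Both exceed 1, so a two-phase solution exists.
Rachford–Rice: g(ψ) = Σ zᵢ(Kᵢ−1)/(1+ψ(Kᵢ−1)) = 0.
Binary case is linear: z₁(K₁−1)(1+ψ(K₂−1)) + z₂(K₂−1)(1+ψ(K₁−1)) = 0
⇒ ψ = [z₁(K₁−1)+z₂(K₂−1)] / [−(K₁−1)(K₂−1)] = 0.6883/1.3937 = 0.494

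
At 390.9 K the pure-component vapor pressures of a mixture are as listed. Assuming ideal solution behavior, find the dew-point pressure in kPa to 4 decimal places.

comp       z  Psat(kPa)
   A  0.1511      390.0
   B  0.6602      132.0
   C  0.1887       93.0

At the dew point ψ → 1, so Σzᵢ/Kᵢ = 1 with Kᵢ = Pᵢˢᵃᵗ/P ⇒ 1/P = Σzᵢ/Pᵢˢᵃᵗ.
1/P = 0.1511/390.0 + 0.6602/132.0 + 0.1887/93.0 = 0.0074180 ⇒ P = 134.8075 kPa

Pdew = 134.8075 kPa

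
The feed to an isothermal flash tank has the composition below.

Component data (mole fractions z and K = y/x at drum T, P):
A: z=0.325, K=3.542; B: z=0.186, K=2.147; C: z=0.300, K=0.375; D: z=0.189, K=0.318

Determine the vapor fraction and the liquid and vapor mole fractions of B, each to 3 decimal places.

Rachford–Rice: g(ψ) = Σ zᵢ(Kᵢ−1)/(1+ψ(Kᵢ−1)) = 0.
Check two-phase: ΣzᵢKᵢ = 1.723 > 1 and Σzᵢ/Kᵢ = 1.573 > 1, so g(0) = 0.723 > 0 and g(1) = -0.573 < 0.
Newton–Raphson from ψ = 0.5:
  ψ = 0.500: g = 0.0310, g' = -0.956 → ψ = 0.532
  ψ = 0.532: g = 0.0001, g' = -0.953 → ψ = 0.533
Converged at ψ = 0.533.
Compositions from xᵢ = zᵢ/(1+ψ(Kᵢ−1)), yᵢ = Kᵢxᵢ:
  A: x = 0.138, y = 0.489
  B: x = 0.115, y = 0.248
  C: x = 0.450, y = 0.169
  D: x = 0.297, y = 0.094

ψ = 0.533, x_B = 0.115, y_B = 0.248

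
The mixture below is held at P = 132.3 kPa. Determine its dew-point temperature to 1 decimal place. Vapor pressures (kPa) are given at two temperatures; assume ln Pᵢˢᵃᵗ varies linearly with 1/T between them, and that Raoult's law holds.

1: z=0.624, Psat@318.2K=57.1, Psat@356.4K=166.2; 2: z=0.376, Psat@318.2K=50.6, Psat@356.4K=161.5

Dew-point temperature: Σzᵢ·P/Pᵢˢᵃᵗ(T) = 1. Interpolate ln Pᵢˢᵃᵗ = aᵢ + bᵢ/T.
  T = 318.2 K: ΣzᵢP/Pᵢˢᵃᵗ = 2.4289
  T = 356.4 K: ΣzᵢP/Pᵢˢᵃᵗ = 0.8047
  T = 337.3 K: ΣzᵢP/Pᵢˢᵃᵗ = 1.3547
  T = 346.9 K: ΣzᵢP/Pᵢˢᵃᵗ = 1.0352
  T = 351.6 K: ΣzᵢP/Pᵢˢᵃᵗ = 0.9124
  T = 349.2 K: ΣzᵢP/Pᵢˢᵃᵗ = 0.9727
Interpolating between 346.9 K and 349.2 K gives T ≈ 348.2 K.

T = 348.2 K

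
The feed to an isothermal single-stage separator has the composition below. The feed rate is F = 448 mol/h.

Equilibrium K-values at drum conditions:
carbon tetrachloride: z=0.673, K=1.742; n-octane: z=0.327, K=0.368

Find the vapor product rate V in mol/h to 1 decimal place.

V = 279.6 mol/h

Material balance + equilibrium reduce to Σ zᵢ(Kᵢ−1)/(1+ψ(Kᵢ−1)) = 0.
Feasibility: ΣzᵢKᵢ = 1.293, Σzᵢ/Kᵢ = 1.275 — both > 1, two phases present.
Binary case is linear: z₁(K₁−1)(1+ψ(K₂−1)) + z₂(K₂−1)(1+ψ(K₁−1)) = 0
⇒ ψ = [z₁(K₁−1)+z₂(K₂−1)] / [−(K₁−1)(K₂−1)] = 0.2927/0.4689 = 0.624
Then V = ψ·F = 0.6242·448 = 279.6 mol/h and L = F − V = 168.4 mol/h.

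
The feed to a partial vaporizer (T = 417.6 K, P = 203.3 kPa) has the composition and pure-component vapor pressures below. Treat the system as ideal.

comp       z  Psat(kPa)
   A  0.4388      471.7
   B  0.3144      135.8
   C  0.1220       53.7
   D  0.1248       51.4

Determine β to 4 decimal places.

β = 0.3977

Raoult's law: Kᵢ = Pᵢˢᵃᵗ/P = Pᵢˢᵃᵗ/203.3.
  K_A = 471.7/203.3 = 2.320216, K_B = 135.8/203.3 = 0.667978, K_C = 53.7/203.3 = 0.264142, K_D = 51.4/203.3 = 0.252828
Newton–Raphson from β = 0.5:
  β = 0.5000: g = -0.06710, g' = -0.6703 → β = 0.3999
  β = 0.3999: g = -0.00141, g' = -0.6480 → β = 0.3977
Converged at β = 0.3977.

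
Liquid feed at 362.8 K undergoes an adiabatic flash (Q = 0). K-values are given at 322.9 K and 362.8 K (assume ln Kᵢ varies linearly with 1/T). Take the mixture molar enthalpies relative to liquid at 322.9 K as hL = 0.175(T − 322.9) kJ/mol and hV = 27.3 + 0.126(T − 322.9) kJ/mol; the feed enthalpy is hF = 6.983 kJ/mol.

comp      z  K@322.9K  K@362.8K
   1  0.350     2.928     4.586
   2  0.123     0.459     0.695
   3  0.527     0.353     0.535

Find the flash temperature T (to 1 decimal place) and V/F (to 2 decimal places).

T = 325.1 K, V/F = 0.24

Adiabatic flash: solve Rachford–Rice at each trial T, then check hF = ψ·hV(T) + (1−ψ)·hL(T).
  T = 322.9 K: K = (2.928, 0.459, 0.353), RR gives ψ = 0.221, H_out = 6.026 kJ/mol
  T = 362.8 K: K = (4.586, 0.695, 0.535), RR gives ψ = 0.618, H_out = 22.651 kJ/mol
  T = 342.9 K: K = (3.715, 0.572, 0.440), RR gives ψ = 0.413, H_out = 14.374 kJ/mol
  T = 332.9 K: K = (3.310, 0.514, 0.395), RR gives ψ = 0.319, H_out = 10.303 kJ/mol
  T = 327.9 K: K = (3.116, 0.486, 0.374), RR gives ψ = 0.271, H_out = 8.205 kJ/mol
  T = 325.4 K: K = (3.021, 0.472, 0.363), RR gives ψ = 0.246, H_out = 7.128 kJ/mol
  T = 324.1 K: K = (2.973, 0.465, 0.358), RR gives ψ = 0.233, H_out = 6.558 kJ/mol
Linear interpolation between T = 324.1 (H_out = 6.558) and T = 325.4 (H_out = 7.128) on hF = 6.983 gives T ≈ 325.1 K, at which ψ = 0.24.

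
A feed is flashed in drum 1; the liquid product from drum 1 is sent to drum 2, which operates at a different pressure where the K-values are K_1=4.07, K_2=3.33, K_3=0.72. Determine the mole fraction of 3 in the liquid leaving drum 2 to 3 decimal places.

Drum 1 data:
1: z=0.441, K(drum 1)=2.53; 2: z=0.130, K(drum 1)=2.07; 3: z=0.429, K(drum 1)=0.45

Drum 1:
Material balance + equilibrium reduce to Σ zᵢ(Kᵢ−1)/(1+ψ₁(Kᵢ−1)) = 0.
g(0) = ΣzᵢKᵢ − 1 = 0.578 and g(1) = 1 − Σzᵢ/Kᵢ = -0.190, so a root lies in (0, 1).
Newton iteration, ψ₁⁰ = 0.5:
  ψ₁ = 0.500: g = 0.1475, g' = -0.641 → ψ₁ = 0.730
  ψ₁ = 0.730: g = 0.0027, g' = -0.640 → ψ₁ = 0.734
Converged at ψ₁ = 0.734.
Drum-1 compositions:
  1: x = 0.208, y = 0.526
  2: x = 0.073, y = 0.151
  3: x = 0.719, y = 0.324
Drum-2 feed = drum-1 liquid: z₂ = (0.2077, 0.0728, 0.7195).
Drum 2:
Rachford–Rice: g(ψ₂) = Σ zᵢ(Kᵢ−1)/(1+ψ₂(Kᵢ−1)) = 0.
Check two-phase: ΣzᵢKᵢ = 1.606 > 1 and Σzᵢ/Kᵢ = 1.072 > 1, so g(0) = 0.606 > 0 and g(1) = -0.072 < 0.
Newton iteration, ψ₂⁰ = 0.6:
  ψ₂ = 0.600: g = 0.0530, g' = -0.393 → ψ₂ = 0.735
  ψ₂ = 0.735: g = 0.0047, g' = -0.328 → ψ₂ = 0.749
Converged at ψ₂ = 0.749.
  1: x = 0.063, y = 0.256
  2: x = 0.027, y = 0.088
  3: x = 0.911, y = 0.656

x_3 (drum 2) = 0.911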